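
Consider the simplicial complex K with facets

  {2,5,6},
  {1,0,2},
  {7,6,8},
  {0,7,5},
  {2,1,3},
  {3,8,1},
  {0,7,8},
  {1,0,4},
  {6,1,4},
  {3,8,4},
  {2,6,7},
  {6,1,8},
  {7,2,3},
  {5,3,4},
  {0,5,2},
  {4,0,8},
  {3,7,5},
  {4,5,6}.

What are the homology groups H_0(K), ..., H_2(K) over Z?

H_0 ≅ Z,  H_1 ≅ Z × Z/2,  H_2 = 0.

Fix the vertex order 0 < 1 < 2 < 3 < 4 < 5 < 6 < 7 < 8 and write every simplex with vertices in increasing order. Then dim K = 2 and the simplices of K are:

  0-simplices (9): [0], [1], [2], [3], [4], [5], [6], [7], [8]
  1-simplices (27): (27 of them)
  2-simplices (18): [0,1,2], [0,1,4], [0,2,5], [0,4,8], [0,5,7], [0,7,8], [1,2,3], [1,3,8], [1,4,6], [1,6,8], [2,3,7], [2,5,6], [2,6,7], [3,4,5], [3,4,8], [3,5,7], [4,5,6], [6,7,8]

giving chain groups C_0 ≅ Z^9, C_1 ≅ Z^27, C_2 ≅ Z^18.

The boundary map ∂_1: C_1 → C_0 is given by ∂[p,q] = [q] − [p]. For instance
  ∂[1,6] = [6] − [1].
The 9×27 boundary matrix has rank 8 and Smith normal form diag(1,1,1,1,1,1,1,1).

The boundary map ∂_2: C_2 → C_1 maps a triangle to the signed sum of its edges. For instance
  ∂[2,5,6] = [5,6] − [2,6] + [2,5],
  ∂[3,4,5] = [4,5] − [3,5] + [3,4].
This gives a 27×18 integer matrix of rank 18; reducing to Smith normal form yields diagonal entries (1,1,1,1,1,1,1,1,1,1,1,1,1,1,1,1,1,2).

Computing H_k = (kernel of ∂_k) / (image of ∂_{k+1}):

  H_0: rank C_0 − rank ∂_1 = 9 − 8 = 1, and the invariant factors of ∂_1 are all 1, so H_0 ≅ Z.
  H_1: rank ker ∂_1 − rank ∂_2 = (27 − 8) − 18 = 1, and ∂_2 has invariant factor 2 > 1, so H_1 ≅ Z × Z/2.
  H_2: rank ker ∂_2 − rank ∂_3 = (18 − 18) − 0 = 0, and there is no ∂_3, so H_2 ≅ 0.

As a check, the Euler characteristic is 9 − 27 + 18 = 0, which agrees with 1 − 1 + 0 = 0.
(K is a triangulation of the Klein bottle.)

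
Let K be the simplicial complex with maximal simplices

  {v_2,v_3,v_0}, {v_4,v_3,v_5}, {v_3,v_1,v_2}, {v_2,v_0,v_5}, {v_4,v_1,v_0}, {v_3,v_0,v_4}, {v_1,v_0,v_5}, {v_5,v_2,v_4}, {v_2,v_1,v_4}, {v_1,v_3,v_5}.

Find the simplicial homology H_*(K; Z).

H_0 = Z,  H_1 = Z/2Z,  H_2 = 0.

Order the vertices as v_0 < v_1 < v_2 < v_3 < v_4 < v_5. Listing each simplex with vertices in this order, K has dimension 2 with simplices:

  0-simplices (6): [v_0], [v_1], [v_2], [v_3], [v_4], [v_5]
  1-simplices (15): (15 of them)
  2-simplices (10): [v_0,v_1,v_4], [v_0,v_1,v_5], [v_0,v_2,v_3], [v_0,v_2,v_5], [v_0,v_3,v_4], [v_1,v_2,v_3], [v_1,v_2,v_4], [v_1,v_3,v_5], [v_2,v_4,v_5], [v_3,v_4,v_5]

giving chain groups C_0 ≅ Z^6, C_1 ≅ Z^15, C_2 ≅ Z^10.

Boundary ∂_1: C_1 → C_0 maps an edge to its endpoints' difference, ∂[p,q] = q − p. For instance
  ∂[v_0,v_3] = [v_3] − [v_0].
This gives a 6×15 integer matrix of rank 5; reducing to Smith normal form yields diagonal entries (1,1,1,1,1).

The boundary map ∂_2: C_2 → C_1 maps a triangle to the signed sum of its edges. For instance
  ∂[v_3,v_4,v_5] = [v_4,v_5] − [v_3,v_5] + [v_3,v_4],
  ∂[v_1,v_2,v_3] = [v_2,v_3] − [v_1,v_3] + [v_1,v_2].
As a 15×10 matrix over Z this has rank 10, with invariant factors (1,1,1,1,1,1,1,1,1,2).

From H_k ≅ ker(∂_k) / im(∂_{k+1}) we obtain:

  H_0: rank C_0 − rank ∂_1 = 6 − 5 = 1, and the invariant factors of ∂_1 are all 1, so H_0 = Z.
  H_1: rank ker ∂_1 − rank ∂_2 = (15 − 5) − 10 = 0, and ∂_2 has invariant factor 2 > 1, so H_1 = Z/2Z.
  H_2: rank ker ∂_2 − rank ∂_3 = (10 − 10) − 0 = 0, and there is no ∂_3, so H_2 = 0.

As a check, the Euler characteristic is 6 − 15 + 10 = 1, which agrees with 1 − 0 + 0 = 1.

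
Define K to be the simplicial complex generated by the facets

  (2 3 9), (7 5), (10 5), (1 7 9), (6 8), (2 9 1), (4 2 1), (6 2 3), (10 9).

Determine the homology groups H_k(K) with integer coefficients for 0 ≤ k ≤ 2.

H_0 = Z,  H_1 = Z,  H_2 = 0.

K has 10 vertices, 15 edges, 5 triangles.
rank ∂_0 = 0, rank ∂_1 = 9 ⇒ b_0 = 10 − 0 − 9 = 1; all invariant factors of ∂_1 are 1 so no torsion. So H_0 ≅ Z.
rank ∂_1 = 9, rank ∂_2 = 5 ⇒ b_1 = 15 − 9 − 5 = 1; all invariant factors of ∂_2 are 1 so no torsion. So H_1 ≅ Z.
rank ∂_2 = 5, rank ∂_3 = 0 ⇒ b_2 = 5 − 5 − 0 = 0. So H_2 ≅ 0.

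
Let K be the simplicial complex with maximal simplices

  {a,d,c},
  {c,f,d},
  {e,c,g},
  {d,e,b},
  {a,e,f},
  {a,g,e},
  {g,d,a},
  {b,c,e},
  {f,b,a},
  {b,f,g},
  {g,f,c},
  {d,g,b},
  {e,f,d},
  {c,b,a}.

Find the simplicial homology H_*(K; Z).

We work with the vertex ordering a < b < c < d < e < f < g. The simplices of K, each written with vertices in increasing order, are:

  0-simplices (7): a, b, c, d, e, f, g
  1-simplices (21): ab, ac, ad, ae, af, ag, bc, bd, be, bf, bg, cd, ce, cf, cg, de, df, dg, ef, eg, fg
  2-simplices (14): abc, abf, acd, adg, aef, aeg, bce, bde, bdg, bfg, cdf, ceg, cfg, def

giving chain groups C_0 ≅ Z^7, C_1 ≅ Z^21, C_2 ≅ Z^14.

Boundary ∂_1: C_1 → C_0 maps an edge to its endpoints' difference, ∂[p,q] = q − p.
The 7×21 boundary matrix has rank 6 and Smith normal form diag(1,1,1,1,1,1).

Boundary ∂_2: C_2 → C_1 maps a triangle to the signed sum of its edges. For instance
  ∂cfg = fg − cg + cf,
  ∂abf = bf − af + ab.
This gives a 21×14 integer matrix of rank 13; reducing to Smith normal form yields diagonal entries (1,1,1,1,1,1,1,1,1,1,1,1,1).

Reading off H_k = ker ∂_k / im ∂_{k+1}:

  H_0: rank C_0 − rank ∂_1 = 7 − 6 = 1, and the invariant factors of ∂_1 are all 1, so H_0 ≅ Z.
  H_1: rank ker ∂_1 − rank ∂_2 = (21 − 6) − 13 = 2, and the invariant factors of ∂_2 are all 1, so H_1 ≅ Z^2.
  H_2: rank ker ∂_2 − rank ∂_3 = (14 − 13) − 0 = 1, and there is no ∂_3, so H_2 ≅ Z.

(K is a triangulation of the torus T^2.)

H_0 = Z,  H_1 = Z^2,  H_2 = Z.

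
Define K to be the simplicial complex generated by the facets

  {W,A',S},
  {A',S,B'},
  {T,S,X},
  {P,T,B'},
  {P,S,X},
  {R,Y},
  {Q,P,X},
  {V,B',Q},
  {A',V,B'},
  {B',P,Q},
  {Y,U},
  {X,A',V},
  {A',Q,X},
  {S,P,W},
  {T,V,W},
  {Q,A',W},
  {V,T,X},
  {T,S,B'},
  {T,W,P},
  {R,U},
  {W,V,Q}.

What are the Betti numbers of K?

b_0 = 2, b_1 = 2, b_2 = 0.

Fix the vertex order P < Q < R < S < T < U < V < W < X < Y < A' < B' and write every simplex with vertices in increasing order. Then dim K = 2 and the simplices of K are:

  0-simplices (12): [P], [Q], [R], [S], [T], [U], [V], [W], [X], [Y], [A'], [B']
  1-simplices (30): (30 of them)
  2-simplices (18): (18 of them)

so the chain groups are C_0 ≅ Z^12, C_1 ≅ Z^30, C_2 ≅ Z^18.

The boundary map ∂_1: C_1 → C_0 sends each edge [p,q] (with p < q) to q − p. For instance
  ∂[P,W] = [W] − [P].
This gives a 12×30 integer matrix of rank 10; reducing to Smith normal form yields diagonal entries (1,1,1,1,1,1,1,1,1,1).

∂_2: C_2 → C_1 acts by ∂[p,q,r] = [q,r] − [p,r] + [p,q]. For instance
  ∂[T,V,X] = [V,X] − [T,X] + [T,V],
  ∂[V,A',B'] = [A',B'] − [V,B'] + [V,A'].
This gives a 30×18 integer matrix of rank 18; reducing to Smith normal form yields diagonal entries (1,1,1,1,1,1,1,1,1,1,1,1,1,1,1,1,1,2).

From H_k ≅ ker(∂_k) / im(∂_{k+1}) we obtain:

  H_0: rank C_0 − rank ∂_1 = 12 − 10 = 2, and the invariant factors of ∂_1 are all 1, so H_0 = Z^2.
  H_1: rank ker ∂_1 − rank ∂_2 = (30 − 10) − 18 = 2, and ∂_2 has invariant factor 2 > 1, so H_1 = Z^2 ⊕ Z/2Z.
  H_2: rank ker ∂_2 − rank ∂_3 = (18 − 18) − 0 = 0, and there is no ∂_3, so H_2 = 0.

Hence the Betti numbers are b_0 = 2, b_1 = 2, b_2 = 0.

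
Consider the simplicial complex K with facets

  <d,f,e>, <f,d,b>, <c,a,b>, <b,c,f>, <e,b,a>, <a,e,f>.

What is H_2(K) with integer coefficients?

Take the total order a < b < c < d < e < f on the vertex set. Then K (dimension 2) consists of the simplices:

  0-simplices (6): a, b, c, d, e, f
  1-simplices (12): ab, ac, ae, af, bc, bd, be, bf, cf, de, df, ef
  2-simplices (6): abc, abe, aef, bcf, bdf, def

so the chain groups are C_0 ≅ Z^6, C_1 ≅ Z^12, C_2 ≅ Z^6.

∂_1: C_1 → C_0 is given by ∂[p,q] = [q] − [p]. For instance
  ∂bd = d − b.
As a 6×12 matrix over Z this has rank 5, with invariant factors (1,1,1,1,1).

The boundary map ∂_2: C_2 → C_1 acts by ∂[p,q,r] = [q,r] − [p,r] + [p,q]. For instance
  ∂abe = be − ae + ab,
  ∂bcf = cf − bf + bc.
The resulting 12×6 matrix has rank 6, and its Smith normal form has invariant factors (1,1,1,1,1,1).

Now H_k = ker ∂_k / im ∂_{k+1}, so:

  H_2: rank ker ∂_2 − rank ∂_3 = (6 − 6) − 0 = 0, and there is no ∂_3, so H_2 = 0.

H_2 ≅ 0.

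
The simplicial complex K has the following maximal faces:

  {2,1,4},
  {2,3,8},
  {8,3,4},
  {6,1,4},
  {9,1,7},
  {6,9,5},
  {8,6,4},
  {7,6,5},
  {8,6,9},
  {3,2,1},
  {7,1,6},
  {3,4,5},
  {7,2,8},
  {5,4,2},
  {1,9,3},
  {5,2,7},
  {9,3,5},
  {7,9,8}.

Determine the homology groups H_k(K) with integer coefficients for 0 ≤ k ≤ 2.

K has 9 vertices, 27 edges, 18 triangles.
rank ∂_0 = 0, rank ∂_1 = 8 ⇒ b_0 = 9 − 0 − 8 = 1; all invariant factors of ∂_1 are 1 so no torsion. So H_0 ≅ Z.
rank ∂_1 = 8, rank ∂_2 = 18 ⇒ b_1 = 27 − 8 − 18 = 1; ∂_2 has invariant factor(s) [2] giving torsion. So H_1 ≅ Z ⊕ Z/2Z.
rank ∂_2 = 18, rank ∂_3 = 0 ⇒ b_2 = 18 − 18 − 0 = 0. So H_2 ≅ 0.

H_0 = Z,  H_1 = Z ⊕ Z/2Z,  H_2 = 0.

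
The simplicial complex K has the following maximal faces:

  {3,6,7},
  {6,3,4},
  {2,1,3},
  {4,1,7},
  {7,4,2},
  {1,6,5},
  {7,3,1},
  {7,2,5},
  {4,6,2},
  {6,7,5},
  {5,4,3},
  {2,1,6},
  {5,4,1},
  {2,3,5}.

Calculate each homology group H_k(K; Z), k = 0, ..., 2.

We work with the vertex ordering 1 < 2 < 3 < 4 < 5 < 6 < 7. The simplices of K, each written with vertices in increasing order, are:

  0-simplices (7): [1], [2], [3], [4], [5], [6], [7]
  1-simplices (21): [1,2], [1,3], [1,4], [1,5], [1,6], [1,7], [2,3], [2,4], [2,5], [2,6], [2,7], [3,4], [3,5], [3,6], [3,7], [4,5], [4,6], [4,7], [5,6], [5,7], [6,7]
  2-simplices (14): [1,2,3], [1,2,6], [1,3,7], [1,4,5], [1,4,7], [1,5,6], [2,3,5], [2,4,6], [2,4,7], [2,5,7], [3,4,5], [3,4,6], [3,6,7], [5,6,7]

so the chain groups are C_0 ≅ Z^7, C_1 ≅ Z^21, C_2 ≅ Z^14.

∂_1: C_1 → C_0 sends each edge [p,q] (with p < q) to q − p.
As a 7×21 matrix over Z this has rank 6, with invariant factors (1,1,1,1,1,1).

The boundary map ∂_2: C_2 → C_1 acts by ∂[p,q,r] = [q,r] − [p,r] + [p,q]. For instance
  ∂[2,3,5] = [3,5] − [2,5] + [2,3],
  ∂[1,2,3] = [2,3] − [1,3] + [1,2].
The 21×14 boundary matrix has rank 13 and Smith normal form diag(1,1,1,1,1,1,1,1,1,1,1,1,1).

Now H_k = ker ∂_k / im ∂_{k+1}, so:

  H_0: rank C_0 − rank ∂_1 = 7 − 6 = 1, and the invariant factors of ∂_1 are all 1, so H_0 ≅ Z.
  H_1: rank ker ∂_1 − rank ∂_2 = (21 − 6) − 13 = 2, and the invariant factors of ∂_2 are all 1, so H_1 ≅ Z^2.
  H_2: rank ker ∂_2 − rank ∂_3 = (14 − 13) − 0 = 1, and there is no ∂_3, so H_2 ≅ Z.

As a check, the Euler characteristic is 7 − 21 + 14 = 0, which agrees with 1 − 2 + 1 = 0.

H_0 = Z,  H_1 = Z^2,  H_2 = Z.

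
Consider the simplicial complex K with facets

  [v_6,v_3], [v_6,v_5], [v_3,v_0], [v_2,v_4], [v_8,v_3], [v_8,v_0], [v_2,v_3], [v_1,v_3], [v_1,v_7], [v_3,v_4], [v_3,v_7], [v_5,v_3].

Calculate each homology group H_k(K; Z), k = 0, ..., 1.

H_0 = Z,  H_1 = Z^4.

Order the vertices as v_0 < v_1 < v_2 < v_3 < v_4 < v_5 < v_6 < v_7 < v_8. Listing each simplex with vertices in this order, K has dimension 1 with simplices:

  0-simplices (9): [v_0], [v_1], [v_2], [v_3], [v_4], [v_5], [v_6], [v_7], [v_8]
  1-simplices (12): [v_0,v_3], [v_0,v_8], [v_1,v_3], [v_1,v_7], [v_2,v_3], [v_2,v_4], [v_3,v_4], [v_3,v_5], [v_3,v_6], [v_3,v_7], [v_3,v_8], [v_5,v_6]

Hence C_0 ≅ Z^9, C_1 ≅ Z^12.

Boundary ∂_1: C_1 → C_0 sends each edge [p,q] (with p < q) to q − p.
As a 9×12 matrix over Z this has rank 8, with invariant factors (1,1,1,1,1,1,1,1).

Reading off H_k = ker ∂_k / im ∂_{k+1}:

  H_0: rank C_0 − rank ∂_1 = 9 − 8 = 1, and the invariant factors of ∂_1 are all 1, so H_0 ≅ Z.
  H_1: rank ker ∂_1 − rank ∂_2 = (12 − 8) − 0 = 4, and there is no ∂_2, so H_1 ≅ Z^4.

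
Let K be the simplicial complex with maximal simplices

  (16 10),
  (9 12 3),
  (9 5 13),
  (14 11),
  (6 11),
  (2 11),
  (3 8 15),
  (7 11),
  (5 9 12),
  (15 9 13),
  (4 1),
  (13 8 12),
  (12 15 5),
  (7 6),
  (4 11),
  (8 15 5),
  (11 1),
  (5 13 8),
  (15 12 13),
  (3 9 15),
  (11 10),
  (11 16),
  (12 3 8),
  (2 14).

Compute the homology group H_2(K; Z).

H_2 ≅ 0.

Fix the vertex order 1 < 2 < 3 < 4 < 5 < 6 < 7 < 8 < 9 < 10 < 11 < 12 < 13 < 14 < 15 < 16 and write every simplex with vertices in increasing order. Then dim K = 2 and the simplices of K are:

  0-simplices (16): [1], [2], [3], [4], [5], [6], [7], [8], [9], [10], [11], [12], [13], [14], [15], [16]
  1-simplices (30): (30 of them)
  2-simplices (12): [3,8,12], [3,8,15], [3,9,12], [3,9,15], [5,8,13], [5,8,15], [5,9,12], [5,9,13], [5,12,15], [8,12,13], [9,13,15], [12,13,15]

Hence C_0 ≅ Z^16, C_1 ≅ Z^30, C_2 ≅ Z^12.

The boundary map ∂_1: C_1 → C_0 sends each edge [p,q] (with p < q) to q − p.
This gives a 16×30 integer matrix of rank 14; reducing to Smith normal form yields diagonal entries (1,1,1,1,1,1,1,1,1,1,1,1,1,1).

∂_2: C_2 → C_1 maps a triangle to the signed sum of its edges. For instance
  ∂[5,12,15] = [12,15] − [5,15] + [5,12],
  ∂[3,8,12] = [8,12] − [3,12] + [3,8].
The resulting 30×12 matrix has rank 12, and its Smith normal form has invariant factors (1,1,1,1,1,1,1,1,1,1,1,2).

Reading off H_k = ker ∂_k / im ∂_{k+1}:

  H_2: rank ker ∂_2 − rank ∂_3 = (12 − 12) − 0 = 0, and there is no ∂_3, so H_2 ≅ 0.

(K is a triangulation of the disjoint union of a wedge of 4 circles and the real projective plane RP^2.)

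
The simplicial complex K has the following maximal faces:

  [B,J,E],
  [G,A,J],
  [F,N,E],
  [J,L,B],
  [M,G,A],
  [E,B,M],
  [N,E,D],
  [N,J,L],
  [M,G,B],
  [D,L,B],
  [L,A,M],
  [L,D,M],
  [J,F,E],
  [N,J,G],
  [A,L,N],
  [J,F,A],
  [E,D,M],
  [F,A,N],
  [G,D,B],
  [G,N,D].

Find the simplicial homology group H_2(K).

Take the total order A < B < D < E < F < G < J < L < M < N on the vertex set. Then K (dimension 2) consists of the simplices:

  0-simplices (10): A, B, D, E, F, G, J, L, M, N
  1-simplices (30): AF, AG, AJ, AL, AM, AN, BD, BE, BG, BJ, BL, BM, DE, DG, DL, DM, DN, EF, EJ, EM, EN, FJ, FN, GJ, GM, GN, JL, JN, LM, LN
  2-simplices (20): AFJ, AFN, AGJ, AGM, ALM, ALN, BDG, BDL, BEJ, BEM, BGM, BJL, DEM, DEN, DGN, DLM, EFJ, EFN, GJN, JLN

Hence C_0 ≅ Z^10, C_1 ≅ Z^30, C_2 ≅ Z^20.

∂_1: C_1 → C_0 is given by ∂[p,q] = [q] − [p]. For instance
  ∂JL = L − J.
This gives a 10×30 integer matrix of rank 9; reducing to Smith normal form yields diagonal entries (1,1,1,1,1,1,1,1,1).

The boundary map ∂_2: C_2 → C_1 sends each 2-simplex [p,q,r] to [q,r] − [p,r] + [p,q]. For instance
  ∂BJL = JL − BL + BJ,
  ∂AFJ = FJ − AJ + AF.
The resulting 30×20 matrix has rank 20, and its Smith normal form has invariant factors (1,1,1,1,1,1,1,1,1,1,1,1,1,1,1,1,1,1,1,2).

Computing H_k = (kernel of ∂_k) / (image of ∂_{k+1}):

  H_2: rank ker ∂_2 − rank ∂_3 = (20 − 20) − 0 = 0, and there is no ∂_3, so H_2 = 0.

(K is a triangulation of the Klein bottle.)

H_2 = 0.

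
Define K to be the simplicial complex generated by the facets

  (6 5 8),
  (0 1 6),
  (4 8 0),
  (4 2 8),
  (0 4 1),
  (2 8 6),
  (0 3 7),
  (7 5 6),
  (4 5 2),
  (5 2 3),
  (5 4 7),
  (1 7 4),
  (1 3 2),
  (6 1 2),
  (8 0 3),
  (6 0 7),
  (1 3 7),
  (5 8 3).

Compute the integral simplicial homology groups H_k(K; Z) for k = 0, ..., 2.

K has 9 vertices, 27 edges, 18 triangles.
rank ∂_0 = 0, rank ∂_1 = 8 ⇒ b_0 = 9 − 0 − 8 = 1; all invariant factors of ∂_1 are 1 so no torsion. So H_0 ≅ Z.
rank ∂_1 = 8, rank ∂_2 = 18 ⇒ b_1 = 27 − 8 − 18 = 1; ∂_2 has invariant factor(s) [2] giving torsion. So H_1 ≅ Z × Z/2.
rank ∂_2 = 18, rank ∂_3 = 0 ⇒ b_2 = 18 − 18 − 0 = 0. So H_2 ≅ 0.

H_0 = Z,  H_1 = Z × Z/2,  H_2 = 0.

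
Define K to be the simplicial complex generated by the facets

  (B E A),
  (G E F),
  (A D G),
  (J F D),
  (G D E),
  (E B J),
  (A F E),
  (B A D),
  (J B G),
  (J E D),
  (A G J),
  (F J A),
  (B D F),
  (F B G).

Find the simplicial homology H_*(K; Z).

K has 7 vertices, 21 edges, 14 triangles.
rank ∂_0 = 0, rank ∂_1 = 6 ⇒ b_0 = 7 − 0 − 6 = 1; all invariant factors of ∂_1 are 1 so no torsion. So H_0 = Z.
rank ∂_1 = 6, rank ∂_2 = 13 ⇒ b_1 = 21 − 6 − 13 = 2; all invariant factors of ∂_2 are 1 so no torsion. So H_1 = Z^2.
rank ∂_2 = 13, rank ∂_3 = 0 ⇒ b_2 = 14 − 13 − 0 = 1. So H_2 = Z.

H_0 = Z,  H_1 = Z^2,  H_2 = Z.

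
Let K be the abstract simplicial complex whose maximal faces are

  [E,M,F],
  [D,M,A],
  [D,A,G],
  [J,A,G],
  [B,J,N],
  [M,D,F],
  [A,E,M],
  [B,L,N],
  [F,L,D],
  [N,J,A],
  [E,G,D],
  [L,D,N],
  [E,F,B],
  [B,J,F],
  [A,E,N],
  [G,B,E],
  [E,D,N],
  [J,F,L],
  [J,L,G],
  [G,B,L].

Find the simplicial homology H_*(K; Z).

H_0 ≅ Z,  H_1 ≅ Z ⊕ Z/2Z,  H_2 = 0.

Fix the vertex order A < B < D < E < F < G < J < L < M < N and write every simplex with vertices in increasing order. Then dim K = 2 and the simplices of K are:

  0-simplices (10): A, B, D, E, F, G, J, L, M, N
  1-simplices (30): AD, AE, AG, AJ, AM, AN, BE, BF, BG, BJ, BL, BN, DE, DF, DG, DL, DM, DN, EF, EG, EM, EN, FJ, FL, FM, GJ, GL, JL, JN, LN
  2-simplices (20): ADG, ADM, AEM, AEN, AGJ, AJN, BEF, BEG, BFJ, BGL, BJN, BLN, DEG, DEN, DFL, DFM, DLN, EFM, FJL, GJL

giving chain groups C_0 ≅ Z^10, C_1 ≅ Z^30, C_2 ≅ Z^20.

The boundary map ∂_1: C_1 → C_0 is given by ∂[p,q] = [q] − [p]. For instance
  ∂BJ = J − B.
This gives a 10×30 integer matrix of rank 9; reducing to Smith normal form yields diagonal entries (1,1,1,1,1,1,1,1,1).

The boundary map ∂_2: C_2 → C_1 acts by ∂[p,q,r] = [q,r] − [p,r] + [p,q]. For instance
  ∂BEG = EG − BG + BE,
  ∂DFM = FM − DM + DF.
As a 30×20 matrix over Z this has rank 20, with invariant factors (1,1,1,1,1,1,1,1,1,1,1,1,1,1,1,1,1,1,1,2).

From H_k ≅ ker(∂_k) / im(∂_{k+1}) we obtain:

  H_0: rank C_0 − rank ∂_1 = 10 − 9 = 1, and the invariant factors of ∂_1 are all 1, so H_0 = Z.
  H_1: rank ker ∂_1 − rank ∂_2 = (30 − 9) − 20 = 1, and ∂_2 has invariant factor 2 > 1, so H_1 = Z ⊕ Z/2Z.
  H_2: rank ker ∂_2 − rank ∂_3 = (20 − 20) − 0 = 0, and there is no ∂_3, so H_2 = 0.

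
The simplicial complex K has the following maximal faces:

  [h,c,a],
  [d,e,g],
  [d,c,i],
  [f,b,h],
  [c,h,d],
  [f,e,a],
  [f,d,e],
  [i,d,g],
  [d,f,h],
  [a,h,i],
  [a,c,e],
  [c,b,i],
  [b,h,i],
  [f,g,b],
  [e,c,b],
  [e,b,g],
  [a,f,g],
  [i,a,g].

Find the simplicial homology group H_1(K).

H_1 = Z ⊕ Z/2.

We work with the vertex ordering a < b < c < d < e < f < g < h < i. The simplices of K, each written with vertices in increasing order, are:

  0-simplices (9): a, b, c, d, e, f, g, h, i
  1-simplices (27): ac, ae, af, ag, ah, ai, bc, be, bf, bg, bh, bi, cd, ce, ch, ci, de, df, dg, dh, di, ef, eg, fg, fh, gi, hi
  2-simplices (18): ace, ach, aef, afg, agi, ahi, bce, bci, beg, bfg, bfh, bhi, cdh, cdi, def, deg, dfh, dgi

giving chain groups C_0 ≅ Z^9, C_1 ≅ Z^27, C_2 ≅ Z^18.

∂_1: C_1 → C_0 maps an edge to its endpoints' difference, ∂[p,q] = q − p. For instance
  ∂eg = g − e.
The 9×27 boundary matrix has rank 8 and Smith normal form diag(1,1,1,1,1,1,1,1).

∂_2: C_2 → C_1 maps a triangle to the signed sum of its edges. For instance
  ∂bhi = hi − bi + bh,
  ∂deg = eg − dg + de.
The 27×18 boundary matrix has rank 18 and Smith normal form diag(1,1,1,1,1,1,1,1,1,1,1,1,1,1,1,1,1,2).

From H_k ≅ ker(∂_k) / im(∂_{k+1}) we obtain:

  H_1: rank ker ∂_1 − rank ∂_2 = (27 − 8) − 18 = 1, and ∂_2 has invariant factor 2 > 1, so H_1 ≅ Z ⊕ Z/2.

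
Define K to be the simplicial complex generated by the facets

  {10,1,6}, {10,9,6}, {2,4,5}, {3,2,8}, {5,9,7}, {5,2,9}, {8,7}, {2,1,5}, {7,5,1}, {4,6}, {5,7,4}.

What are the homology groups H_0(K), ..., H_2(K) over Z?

Take the total order 1 < 2 < 3 < 4 < 5 < 6 < 7 < 8 < 9 < 10 on the vertex set. Then K (dimension 2) consists of the simplices:

  0-simplices (10): [1], [2], [3], [4], [5], [6], [7], [8], [9], [10]
  1-simplices (21): [1,2], [1,5], [1,6], [1,7], [1,10], [2,3], [2,4], [2,5], [2,8], [2,9], [3,8], [4,5], [4,6], [4,7], [5,7], [5,9], [6,9], [6,10], [7,8], [7,9], [9,10]
  2-simplices (9): [1,2,5], [1,5,7], [1,6,10], [2,3,8], [2,4,5], [2,5,9], [4,5,7], [5,7,9], [6,9,10]

giving chain groups C_0 ≅ Z^10, C_1 ≅ Z^21, C_2 ≅ Z^9.

The boundary map ∂_1: C_1 → C_0 maps an edge to its endpoints' difference, ∂[p,q] = q − p.
The 10×21 boundary matrix has rank 9 and Smith normal form diag(1,1,1,1,1,1,1,1,1).

Boundary ∂_2: C_2 → C_1 maps a triangle to the signed sum of its edges. For instance
  ∂[5,7,9] = [7,9] − [5,9] + [5,7],
  ∂[2,5,9] = [5,9] − [2,9] + [2,5].
As a 21×9 matrix over Z this has rank 9, with invariant factors (1,1,1,1,1,1,1,1,1).

Reading off H_k = ker ∂_k / im ∂_{k+1}:

  H_0: rank C_0 − rank ∂_1 = 10 − 9 = 1, and the invariant factors of ∂_1 are all 1, so H_0 = Z.
  H_1: rank ker ∂_1 − rank ∂_2 = (21 − 9) − 9 = 3, and the invariant factors of ∂_2 are all 1, so H_1 = Z^3.
  H_2: rank ker ∂_2 − rank ∂_3 = (9 − 9) − 0 = 0, and there is no ∂_3, so H_2 = 0.

As a check, the Euler characteristic is 10 − 21 + 9 = -2, which agrees with 1 − 3 + 0 = -2.

H_0 = Z,  H_1 = Z^3,  H_2 = 0.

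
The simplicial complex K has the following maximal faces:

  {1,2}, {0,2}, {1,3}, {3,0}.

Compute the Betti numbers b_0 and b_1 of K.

Fix the vertex order 0 < 1 < 2 < 3 and write every simplex with vertices in increasing order. Then dim K = 1 and the simplices of K are:

  0-simplices (4): [0], [1], [2], [3]
  1-simplices (4): [0,2], [0,3], [1,2], [1,3]

Hence C_0 ≅ Z^4, C_1 ≅ Z^4.

The boundary map ∂_1: C_1 → C_0 maps an edge to its endpoints' difference, ∂[p,q] = q − p. For instance
  ∂[0,3] = [3] − [0].
The resulting 4×4 matrix has rank 3, and its Smith normal form has invariant factors (1,1,1).

Computing H_k = (kernel of ∂_k) / (image of ∂_{k+1}):

  H_0: rank C_0 − rank ∂_1 = 4 − 3 = 1, and the invariant factors of ∂_1 are all 1, so H_0 ≅ Z.
  H_1: rank ker ∂_1 − rank ∂_2 = (4 − 3) − 0 = 1, and there is no ∂_2, so H_1 ≅ Z.

(K is a triangulation of the circle S^1.)

Hence the Betti numbers are b_0 = 1, b_1 = 1.

b_0 = 1, b_1 = 1.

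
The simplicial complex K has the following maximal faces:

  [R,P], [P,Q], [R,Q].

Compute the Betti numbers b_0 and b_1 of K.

b_0 = 1, b_1 = 1.

We work with the vertex ordering P < Q < R. The simplices of K, each written with vertices in increasing order, are:

  0-simplices (3): P, Q, R
  1-simplices (3): PQ, PR, QR

so the chain groups are C_0 ≅ Z^3, C_1 ≅ Z^3.

The boundary map ∂_1: C_1 → C_0 is given by ∂[p,q] = [q] − [p].
As a 3×3 matrix over Z this has rank 2, with invariant factors (1,1).

Now H_k = ker ∂_k / im ∂_{k+1}, so:

  H_0: rank C_0 − rank ∂_1 = 3 − 2 = 1, and the invariant factors of ∂_1 are all 1, so H_0 ≅ Z.
  H_1: rank ker ∂_1 − rank ∂_2 = (3 − 2) − 0 = 1, and there is no ∂_2, so H_1 ≅ Z.

(K is a triangulation of the circle S^1.)

Hence the Betti numbers are b_0 = 1, b_1 = 1.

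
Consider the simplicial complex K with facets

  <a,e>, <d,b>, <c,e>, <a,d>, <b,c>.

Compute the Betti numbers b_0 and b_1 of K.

Fix the vertex order a < b < c < d < e and write every simplex with vertices in increasing order. Then dim K = 1 and the simplices of K are:

  0-simplices (5): a, b, c, d, e
  1-simplices (5): ad, ae, bc, bd, ce

so the chain groups are C_0 ≅ Z^5, C_1 ≅ Z^5.

∂_1: C_1 → C_0 is given by ∂[p,q] = [q] − [p].
The resulting 5×5 matrix has rank 4, and its Smith normal form has invariant factors (1,1,1,1).

Computing H_k = (kernel of ∂_k) / (image of ∂_{k+1}):

  H_0: rank C_0 − rank ∂_1 = 5 − 4 = 1, and the invariant factors of ∂_1 are all 1, so H_0 = Z.
  H_1: rank ker ∂_1 − rank ∂_2 = (5 − 4) − 0 = 1, and there is no ∂_2, so H_1 = Z.

As a check, the Euler characteristic is 5 − 5 = 0, which agrees with 1 − 1 = 0.
(K is a triangulation of the circle S^1.)

Hence the Betti numbers are b_0 = 1, b_1 = 1.

b_0 = 1, b_1 = 1.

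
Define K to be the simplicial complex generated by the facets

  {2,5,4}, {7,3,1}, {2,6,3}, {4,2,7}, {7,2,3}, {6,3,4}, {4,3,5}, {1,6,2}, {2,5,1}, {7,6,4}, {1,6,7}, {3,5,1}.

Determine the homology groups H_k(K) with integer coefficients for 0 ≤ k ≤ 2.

Fix the vertex order 1 < 2 < 3 < 4 < 5 < 6 < 7 and write every simplex with vertices in increasing order. Then dim K = 2 and the simplices of K are:

  0-simplices (7): [1], [2], [3], [4], [5], [6], [7]
  1-simplices (18): [1,2], [1,3], [1,5], [1,6], [1,7], [2,3], [2,4], [2,5], [2,6], [2,7], [3,4], [3,5], [3,6], [3,7], [4,5], [4,6], [4,7], [6,7]
  2-simplices (12): [1,2,5], [1,2,6], [1,3,5], [1,3,7], [1,6,7], [2,3,6], [2,3,7], [2,4,5], [2,4,7], [3,4,5], [3,4,6], [4,6,7]

giving chain groups C_0 ≅ Z^7, C_1 ≅ Z^18, C_2 ≅ Z^12.

The boundary map ∂_1: C_1 → C_0 sends each edge [p,q] (with p < q) to q − p.
This gives a 7×18 integer matrix of rank 6; reducing to Smith normal form yields diagonal entries (1,1,1,1,1,1).

Boundary ∂_2: C_2 → C_1 sends each 2-simplex [p,q,r] to [q,r] − [p,r] + [p,q]. For instance
  ∂[3,4,6] = [4,6] − [3,6] + [3,4],
  ∂[1,2,6] = [2,6] − [1,6] + [1,2].
This gives a 18×12 integer matrix of rank 12; reducing to Smith normal form yields diagonal entries (1,1,1,1,1,1,1,1,1,1,1,2).

Computing H_k = (kernel of ∂_k) / (image of ∂_{k+1}):

  H_0: rank C_0 − rank ∂_1 = 7 − 6 = 1, and the invariant factors of ∂_1 are all 1, so H_0 ≅ Z.
  H_1: rank ker ∂_1 − rank ∂_2 = (18 − 6) − 12 = 0, and ∂_2 has invariant factor 2 > 1, so H_1 ≅ Z/2.
  H_2: rank ker ∂_2 − rank ∂_3 = (12 − 12) − 0 = 0, and there is no ∂_3, so H_2 ≅ 0.

(K is a triangulation of the real projective plane RP^2.)

H_0 = Z,  H_1 = Z/2,  H_2 = 0.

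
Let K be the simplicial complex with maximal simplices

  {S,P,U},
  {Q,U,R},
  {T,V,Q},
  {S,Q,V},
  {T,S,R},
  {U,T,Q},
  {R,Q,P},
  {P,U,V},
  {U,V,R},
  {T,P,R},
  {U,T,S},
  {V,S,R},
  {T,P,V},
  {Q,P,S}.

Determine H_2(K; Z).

H_2 = Z.

Fix the vertex order P < Q < R < S < T < U < V and write every simplex with vertices in increasing order. Then dim K = 2 and the simplices of K are:

  0-simplices (7): P, Q, R, S, T, U, V
  1-simplices (21): PQ, PR, PS, PT, PU, PV, QR, QS, QT, QU, QV, RS, RT, RU, RV, ST, SU, SV, TU, TV, UV
  2-simplices (14): PQR, PQS, PRT, PSU, PTV, PUV, QRU, QSV, QTU, QTV, RST, RSV, RUV, STU

Hence C_0 ≅ Z^7, C_1 ≅ Z^21, C_2 ≅ Z^14.

Boundary ∂_1: C_1 → C_0 sends each edge [p,q] (with p < q) to q − p. For instance
  ∂RT = T − R.
The resulting 7×21 matrix has rank 6, and its Smith normal form has invariant factors (1,1,1,1,1,1).

Boundary ∂_2: C_2 → C_1 acts by ∂[p,q,r] = [q,r] − [p,r] + [p,q]. For instance
  ∂PQR = QR − PR + PQ,
  ∂PSU = SU − PU + PS.
The resulting 21×14 matrix has rank 13, and its Smith normal form has invariant factors (1,1,1,1,1,1,1,1,1,1,1,1,1).

From H_k ≅ ker(∂_k) / im(∂_{k+1}) we obtain:

  H_2: rank ker ∂_2 − rank ∂_3 = (14 − 13) − 0 = 1, and there is no ∂_3, so H_2 ≅ Z.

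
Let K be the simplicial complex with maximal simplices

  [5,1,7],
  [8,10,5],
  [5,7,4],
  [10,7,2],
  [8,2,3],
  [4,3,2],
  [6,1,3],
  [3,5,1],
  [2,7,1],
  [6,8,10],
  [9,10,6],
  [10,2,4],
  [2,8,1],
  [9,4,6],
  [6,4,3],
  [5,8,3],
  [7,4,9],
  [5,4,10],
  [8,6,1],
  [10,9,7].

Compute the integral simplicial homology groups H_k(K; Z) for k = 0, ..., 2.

We work with the vertex ordering 1 < 2 < 3 < 4 < 5 < 6 < 7 < 8 < 9 < 10. The simplices of K, each written with vertices in increasing order, are:

  0-simplices (10): [1], [2], [3], [4], [5], [6], [7], [8], [9], [10]
  1-simplices (30): (30 of them)
  2-simplices (20): (20 of them)

giving chain groups C_0 ≅ Z^10, C_1 ≅ Z^30, C_2 ≅ Z^20.

Boundary ∂_1: C_1 → C_0 maps an edge to its endpoints' difference, ∂[p,q] = q − p. For instance
  ∂[3,6] = [6] − [3].
This gives a 10×30 integer matrix of rank 9; reducing to Smith normal form yields diagonal entries (1,1,1,1,1,1,1,1,1).

Boundary ∂_2: C_2 → C_1 maps a triangle to the signed sum of its edges. For instance
  ∂[4,7,9] = [7,9] − [4,9] + [4,7],
  ∂[5,8,10] = [8,10] − [5,10] + [5,8].
The resulting 30×20 matrix has rank 20, and its Smith normal form has invariant factors (1,1,1,1,1,1,1,1,1,1,1,1,1,1,1,1,1,1,1,2).

Reading off H_k = ker ∂_k / im ∂_{k+1}:

  H_0: rank C_0 − rank ∂_1 = 10 − 9 = 1, and the invariant factors of ∂_1 are all 1, so H_0 ≅ Z.
  H_1: rank ker ∂_1 − rank ∂_2 = (30 − 9) − 20 = 1, and ∂_2 has invariant factor 2 > 1, so H_1 ≅ Z ⊕ Z/2.
  H_2: rank ker ∂_2 − rank ∂_3 = (20 − 20) − 0 = 0, and there is no ∂_3, so H_2 ≅ 0.

H_0 ≅ Z,  H_1 ≅ Z ⊕ Z/2,  H_2 = 0.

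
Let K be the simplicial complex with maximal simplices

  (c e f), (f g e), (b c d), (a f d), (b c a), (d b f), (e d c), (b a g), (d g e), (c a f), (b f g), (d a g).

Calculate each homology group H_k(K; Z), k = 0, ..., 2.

Take the total order a < b < c < d < e < f < g on the vertex set. Then K (dimension 2) consists of the simplices:

  0-simplices (7): a, b, c, d, e, f, g
  1-simplices (18): ab, ac, ad, af, ag, bc, bd, bf, bg, cd, ce, cf, de, df, dg, ef, eg, fg
  2-simplices (12): abc, abg, acf, adf, adg, bcd, bdf, bfg, cde, cef, deg, efg

so the chain groups are C_0 ≅ Z^7, C_1 ≅ Z^18, C_2 ≅ Z^12.

The boundary map ∂_1: C_1 → C_0 sends each edge [p,q] (with p < q) to q − p.
As a 7×18 matrix over Z this has rank 6, with invariant factors (1,1,1,1,1,1).

The boundary map ∂_2: C_2 → C_1 sends each 2-simplex [p,q,r] to [q,r] − [p,r] + [p,q]. For instance
  ∂acf = cf − af + ac,
  ∂bcd = cd − bd + bc.
The resulting 18×12 matrix has rank 12, and its Smith normal form has invariant factors (1,1,1,1,1,1,1,1,1,1,1,2).

From H_k ≅ ker(∂_k) / im(∂_{k+1}) we obtain:

  H_0: rank C_0 − rank ∂_1 = 7 − 6 = 1, and the invariant factors of ∂_1 are all 1, so H_0 ≅ Z.
  H_1: rank ker ∂_1 − rank ∂_2 = (18 − 6) − 12 = 0, and ∂_2 has invariant factor 2 > 1, so H_1 ≅ Z_2.
  H_2: rank ker ∂_2 − rank ∂_3 = (12 − 12) − 0 = 0, and there is no ∂_3, so H_2 ≅ 0.

H_0 ≅ Z,  H_1 ≅ Z_2,  H_2 = 0.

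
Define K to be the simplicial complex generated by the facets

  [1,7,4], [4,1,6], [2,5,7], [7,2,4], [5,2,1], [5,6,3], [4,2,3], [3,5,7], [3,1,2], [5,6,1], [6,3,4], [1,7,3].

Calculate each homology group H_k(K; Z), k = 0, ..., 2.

H_0 = Z,  H_1 = Z/2,  H_2 = 0.

We work with the vertex ordering 1 < 2 < 3 < 4 < 5 < 6 < 7. The simplices of K, each written with vertices in increasing order, are:

  0-simplices (7): [1], [2], [3], [4], [5], [6], [7]
  1-simplices (18): [1,2], [1,3], [1,4], [1,5], [1,6], [1,7], [2,3], [2,4], [2,5], [2,7], [3,4], [3,5], [3,6], [3,7], [4,6], [4,7], [5,6], [5,7]
  2-simplices (12): [1,2,3], [1,2,5], [1,3,7], [1,4,6], [1,4,7], [1,5,6], [2,3,4], [2,4,7], [2,5,7], [3,4,6], [3,5,6], [3,5,7]

so the chain groups are C_0 ≅ Z^7, C_1 ≅ Z^18, C_2 ≅ Z^12.

∂_1: C_1 → C_0 sends each edge [p,q] (with p < q) to q − p.
The 7×18 boundary matrix has rank 6 and Smith normal form diag(1,1,1,1,1,1).

The boundary map ∂_2: C_2 → C_1 sends each 2-simplex [p,q,r] to [q,r] − [p,r] + [p,q]. For instance
  ∂[2,5,7] = [5,7] − [2,7] + [2,5],
  ∂[2,3,4] = [3,4] − [2,4] + [2,3].
The resulting 18×12 matrix has rank 12, and its Smith normal form has invariant factors (1,1,1,1,1,1,1,1,1,1,1,2).

From H_k ≅ ker(∂_k) / im(∂_{k+1}) we obtain:

  H_0: rank C_0 − rank ∂_1 = 7 − 6 = 1, and the invariant factors of ∂_1 are all 1, so H_0 ≅ Z.
  H_1: rank ker ∂_1 − rank ∂_2 = (18 − 6) − 12 = 0, and ∂_2 has invariant factor 2 > 1, so H_1 ≅ Z/2.
  H_2: rank ker ∂_2 − rank ∂_3 = (12 − 12) − 0 = 0, and there is no ∂_3, so H_2 ≅ 0.

As a check, the Euler characteristic is 7 − 18 + 12 = 1, which agrees with 1 − 0 + 0 = 1.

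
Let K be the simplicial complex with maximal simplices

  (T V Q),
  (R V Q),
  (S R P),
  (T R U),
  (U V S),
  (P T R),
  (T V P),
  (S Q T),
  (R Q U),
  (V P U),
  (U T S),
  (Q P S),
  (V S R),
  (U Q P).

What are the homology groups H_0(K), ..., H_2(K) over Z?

H_0 = Z,  H_1 = Z^2,  H_2 = Z.

K has 7 vertices, 21 edges, 14 triangles.
rank ∂_0 = 0, rank ∂_1 = 6 ⇒ b_0 = 7 − 0 − 6 = 1; all invariant factors of ∂_1 are 1 so no torsion. So H_0 = Z.
rank ∂_1 = 6, rank ∂_2 = 13 ⇒ b_1 = 21 − 6 − 13 = 2; all invariant factors of ∂_2 are 1 so no torsion. So H_1 = Z^2.
rank ∂_2 = 13, rank ∂_3 = 0 ⇒ b_2 = 14 − 13 − 0 = 1. So H_2 = Z.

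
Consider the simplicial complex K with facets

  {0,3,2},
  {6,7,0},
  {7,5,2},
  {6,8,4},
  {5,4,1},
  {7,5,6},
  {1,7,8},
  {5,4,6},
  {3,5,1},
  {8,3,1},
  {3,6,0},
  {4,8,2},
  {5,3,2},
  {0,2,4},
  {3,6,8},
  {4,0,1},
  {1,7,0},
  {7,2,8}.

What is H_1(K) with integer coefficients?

H_1 ≅ Z^2.

Order the vertices as 0 < 1 < 2 < 3 < 4 < 5 < 6 < 7 < 8. Listing each simplex with vertices in this order, K has dimension 2 with simplices:

  0-simplices (9): [0], [1], [2], [3], [4], [5], [6], [7], [8]
  1-simplices (27): (27 of them)
  2-simplices (18): [0,1,4], [0,1,7], [0,2,3], [0,2,4], [0,3,6], [0,6,7], [1,3,5], [1,3,8], [1,4,5], [1,7,8], [2,3,5], [2,4,8], [2,5,7], [2,7,8], [3,6,8], [4,5,6], [4,6,8], [5,6,7]

so the chain groups are C_0 ≅ Z^9, C_1 ≅ Z^27, C_2 ≅ Z^18.

Boundary ∂_1: C_1 → C_0 is given by ∂[p,q] = [q] − [p]. For instance
  ∂[2,8] = [8] − [2].
The 9×27 boundary matrix has rank 8 and Smith normal form diag(1,1,1,1,1,1,1,1).

The boundary map ∂_2: C_2 → C_1 acts by ∂[p,q,r] = [q,r] − [p,r] + [p,q]. For instance
  ∂[0,1,4] = [1,4] − [0,4] + [0,1],
  ∂[5,6,7] = [6,7] − [5,7] + [5,6].
This gives a 27×18 integer matrix of rank 17; reducing to Smith normal form yields diagonal entries (1,1,1,1,1,1,1,1,1,1,1,1,1,1,1,1,1).

Reading off H_k = ker ∂_k / im ∂_{k+1}:

  H_1: rank ker ∂_1 − rank ∂_2 = (27 − 8) − 17 = 2, and the invariant factors of ∂_2 are all 1, so H_1 = Z^2.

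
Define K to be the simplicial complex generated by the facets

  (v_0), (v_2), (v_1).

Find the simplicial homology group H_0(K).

Take the total order v_0 < v_1 < v_2 on the vertex set. Then K (dimension 0) consists of the simplices:

  0-simplices (3): [v_0], [v_1], [v_2]

so the chain groups are C_0 ≅ Z^3.

From H_k ≅ ker(∂_k) / im(∂_{k+1}) we obtain:

  H_0: rank C_0 − rank ∂_1 = 3 − 0 = 3, and there is no ∂_1, so H_0 ≅ Z^3.

H_0 ≅ Z^3.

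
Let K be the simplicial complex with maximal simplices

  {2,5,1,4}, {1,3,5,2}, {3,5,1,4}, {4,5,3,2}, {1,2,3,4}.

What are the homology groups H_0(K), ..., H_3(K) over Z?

We work with the vertex ordering 1 < 2 < 3 < 4 < 5. The simplices of K, each written with vertices in increasing order, are:

  0-simplices (5): [1], [2], [3], [4], [5]
  1-simplices (10): [1,2], [1,3], [1,4], [1,5], [2,3], [2,4], [2,5], [3,4], [3,5], [4,5]
  2-simplices (10): [1,2,3], [1,2,4], [1,2,5], [1,3,4], [1,3,5], [1,4,5], [2,3,4], [2,3,5], [2,4,5], [3,4,5]
  3-simplices (5): [1,2,3,4], [1,2,3,5], [1,2,4,5], [1,3,4,5], [2,3,4,5]

Hence C_0 ≅ Z^5, C_1 ≅ Z^10, C_2 ≅ Z^10, C_3 ≅ Z^5.

The boundary map ∂_1: C_1 → C_0 is given by ∂[p,q] = [q] − [p]. For instance
  ∂[2,3] = [3] − [2].
The 5×10 boundary matrix has rank 4 and Smith normal form diag(1,1,1,1).

Boundary ∂_2: C_2 → C_1 sends each 2-simplex [p,q,r] to [q,r] − [p,r] + [p,q]. For instance
  ∂[1,3,5] = [3,5] − [1,5] + [1,3],
  ∂[1,2,5] = [2,5] − [1,5] + [1,2].
As a 10×10 matrix over Z this has rank 6, with invariant factors (1,1,1,1,1,1).

Boundary ∂_3: C_3 → C_2 sends each 3-simplex σ to the alternating sum Σ_i (−1)^i (σ with its i-th vertex removed). For instance
  ∂[1,3,4,5] = [3,4,5] − [1,4,5] + [1,3,5] − [1,3,4],
  ∂[2,3,4,5] = [3,4,5] − [2,4,5] + [2,3,5] − [2,3,4].
The resulting 10×5 matrix has rank 4, and its Smith normal form has invariant factors (1,1,1,1).

Reading off H_k = ker ∂_k / im ∂_{k+1}:

  H_0: rank C_0 − rank ∂_1 = 5 − 4 = 1, and the invariant factors of ∂_1 are all 1, so H_0 = Z.
  H_1: rank ker ∂_1 − rank ∂_2 = (10 − 4) − 6 = 0, and the invariant factors of ∂_2 are all 1, so H_1 = 0.
  H_2: rank ker ∂_2 − rank ∂_3 = (10 − 6) − 4 = 0, and the invariant factors of ∂_3 are all 1, so H_2 = 0.
  H_3: rank ker ∂_3 − rank ∂_4 = (5 − 4) − 0 = 1, and there is no ∂_4, so H_3 = Z.

As a check, the Euler characteristic is 5 − 10 + 10 − 5 = 0, which agrees with 1 − 0 + 0 − 1 = 0.

H_0 = Z,  H_1 = 0,  H_2 = 0,  H_3 = Z.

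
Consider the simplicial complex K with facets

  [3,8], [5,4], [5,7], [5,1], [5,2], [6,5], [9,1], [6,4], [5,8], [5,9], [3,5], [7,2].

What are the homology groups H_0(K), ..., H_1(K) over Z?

H_0 = Z,  H_1 = Z^4.

Order the vertices as 1 < 2 < 3 < 4 < 5 < 6 < 7 < 8 < 9. Listing each simplex with vertices in this order, K has dimension 1 with simplices:

  0-simplices (9): [1], [2], [3], [4], [5], [6], [7], [8], [9]
  1-simplices (12): [1,5], [1,9], [2,5], [2,7], [3,5], [3,8], [4,5], [4,6], [5,6], [5,7], [5,8], [5,9]

giving chain groups C_0 ≅ Z^9, C_1 ≅ Z^12.

The boundary map ∂_1: C_1 → C_0 sends each edge [p,q] (with p < q) to q − p. For instance
  ∂[5,7] = [7] − [5].
The resulting 9×12 matrix has rank 8, and its Smith normal form has invariant factors (1,1,1,1,1,1,1,1).

Computing H_k = (kernel of ∂_k) / (image of ∂_{k+1}):

  H_0: rank C_0 − rank ∂_1 = 9 − 8 = 1, and the invariant factors of ∂_1 are all 1, so H_0 ≅ Z.
  H_1: rank ker ∂_1 − rank ∂_2 = (12 − 8) − 0 = 4, and there is no ∂_2, so H_1 ≅ Z^4.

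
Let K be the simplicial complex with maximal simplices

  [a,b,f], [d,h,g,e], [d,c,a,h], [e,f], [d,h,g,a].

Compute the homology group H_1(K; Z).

Order the vertices as a < b < c < d < e < f < g < h. Listing each simplex with vertices in this order, K has dimension 3 with simplices:

  0-simplices (8): a, b, c, d, e, f, g, h
  1-simplices (16): ab, ac, ad, af, ag, ah, bf, cd, ch, de, dg, dh, ef, eg, eh, gh
  2-simplices (11): abf, acd, ach, adg, adh, agh, cdh, deg, deh, dgh, egh
  3-simplices (3): acdh, adgh, degh

Hence C_0 ≅ Z^8, C_1 ≅ Z^16, C_2 ≅ Z^11, C_3 ≅ Z^3.

Boundary ∂_1: C_1 → C_0 sends each edge [p,q] (with p < q) to q − p.
This gives a 8×16 integer matrix of rank 7; reducing to Smith normal form yields diagonal entries (1,1,1,1,1,1,1).

∂_2: C_2 → C_1 maps a triangle to the signed sum of its edges. For instance
  ∂deh = eh − dh + de,
  ∂ach = ch − ah + ac.
This gives a 16×11 integer matrix of rank 8; reducing to Smith normal form yields diagonal entries (1,1,1,1,1,1,1,1).

The boundary map ∂_3: C_3 → C_2 sends each 3-simplex σ to the alternating sum Σ_i (−1)^i (σ with its i-th vertex removed). For instance
  ∂degh = egh − dgh + deh − deg,
  ∂adgh = dgh − agh + adh − adg.
The 11×3 boundary matrix has rank 3 and Smith normal form diag(1,1,1).

Reading off H_k = ker ∂_k / im ∂_{k+1}:

  H_1: rank ker ∂_1 − rank ∂_2 = (16 − 7) − 8 = 1, and the invariant factors of ∂_2 are all 1, so H_1 = Z.

H_1 = Z.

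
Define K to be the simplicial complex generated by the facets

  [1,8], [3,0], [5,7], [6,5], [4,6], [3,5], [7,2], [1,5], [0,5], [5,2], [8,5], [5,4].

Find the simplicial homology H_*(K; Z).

Order the vertices as 0 < 1 < 2 < 3 < 4 < 5 < 6 < 7 < 8. Listing each simplex with vertices in this order, K has dimension 1 with simplices:

  0-simplices (9): [0], [1], [2], [3], [4], [5], [6], [7], [8]
  1-simplices (12): [0,3], [0,5], [1,5], [1,8], [2,5], [2,7], [3,5], [4,5], [4,6], [5,6], [5,7], [5,8]

Hence C_0 ≅ Z^9, C_1 ≅ Z^12.

Boundary ∂_1: C_1 → C_0 sends each edge [p,q] (with p < q) to q − p. For instance
  ∂[5,6] = [6] − [5].
This gives a 9×12 integer matrix of rank 8; reducing to Smith normal form yields diagonal entries (1,1,1,1,1,1,1,1).

Reading off H_k = ker ∂_k / im ∂_{k+1}:

  H_0: rank C_0 − rank ∂_1 = 9 − 8 = 1, and the invariant factors of ∂_1 are all 1, so H_0 ≅ Z.
  H_1: rank ker ∂_1 − rank ∂_2 = (12 − 8) − 0 = 4, and there is no ∂_2, so H_1 ≅ Z^4.

As a check, the Euler characteristic is 9 − 12 = -3, which agrees with 1 − 4 = -3.
(K is a triangulation of a wedge of 4 circles.)

H_0 ≅ Z,  H_1 ≅ Z^4.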